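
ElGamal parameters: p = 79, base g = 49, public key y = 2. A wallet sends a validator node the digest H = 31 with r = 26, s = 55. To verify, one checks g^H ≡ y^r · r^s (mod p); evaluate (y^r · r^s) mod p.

2^2 = 4
2^4 ≡ 4^2 = 16
2^8 ≡ 16^2 = 256 ≡ 19
2^16 ≡ 19^2 = 361 ≡ 45
26 = 16 + 8 + 2, so 2^26 ≡ 45·19·4 ≡ 23 (mod 79)
26^2 = 676 ≡ 44
26^4 ≡ 44^2 = 1936 ≡ 40
26^8 ≡ 40^2 = 1600 ≡ 20
26^16 ≡ 20^2 = 400 ≡ 5
26^32 ≡ 5^2 = 25
55 = 32 + 16 + 4 + 2 + 1, so 26^55 ≡ 25·5·40·44·26 ≡ 5 (mod 79)
y^r · r^s ≡ 23·5 = 115 ≡ 36 (mod 79)

36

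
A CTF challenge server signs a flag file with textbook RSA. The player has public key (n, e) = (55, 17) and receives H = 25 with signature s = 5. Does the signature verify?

verifies

Squares mod 55: s^1≡5, s^2≡25, s^4≡20, s^8≡15, s^16≡5
17 = 16 + 1, so s^17 ≡ 5·5 ≡ 25 (mod 55)
Since 25 equals the digest 25, verification succeeds.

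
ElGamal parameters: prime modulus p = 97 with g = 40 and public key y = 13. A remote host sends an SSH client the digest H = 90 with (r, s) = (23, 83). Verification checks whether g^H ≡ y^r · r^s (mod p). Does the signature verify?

verifies

Left side g^H mod p:
40^2 = 1600 ≡ 48
40^4 ≡ 48^2 = 2304 ≡ 73
40^8 ≡ 73^2 = 5329 ≡ 91
40^16 ≡ 91^2 = 8281 ≡ 36
40^32 ≡ 36^2 = 1296 ≡ 35
40^64 ≡ 35^2 = 1225 ≡ 61
90 = 64 + 16 + 8 + 2, so 40^90 ≡ 61·36·91·48 ≡ 89 (mod 97)
Right side y^r · r^s mod p:
13^2 = 169 ≡ 72
13^4 ≡ 72^2 = 5184 ≡ 43
13^8 ≡ 43^2 = 1849 ≡ 6
13^16 ≡ 6^2 = 36
23 = 16 + 4 + 2 + 1, so 13^23 ≡ 36·43·72·13 ≡ 39 (mod 97)
23^2 = 529 ≡ 44
23^4 ≡ 44^2 = 1936 ≡ 93
23^8 ≡ 93^2 = 8649 ≡ 16
23^16 ≡ 16^2 = 256 ≡ 62
23^32 ≡ 62^2 = 3844 ≡ 61
23^64 ≡ 61^2 = 3721 ≡ 35
83 = 64 + 16 + 2 + 1, so 23^83 ≡ 35·62·44·23 ≡ 57 (mod 97)
39·57 = 2223 ≡ 89 (mod 97)
89 ≡ 89 (mod 97), so the signature is genuine.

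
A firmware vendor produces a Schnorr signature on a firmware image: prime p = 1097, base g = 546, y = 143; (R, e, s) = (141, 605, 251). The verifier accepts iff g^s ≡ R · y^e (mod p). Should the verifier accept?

g^s mod p:
Squares mod 1097: 546^1≡546, 546^2≡829, 546^4≡519, 546^8≡596, 546^16≡885, 546^32≡1064, 546^64≡1089, 546^128≡64
251 = 128 + 64 + 32 + 16 + 8 + 2 + 1, so 546^251 ≡ 64·1089·1064·885·596·829·546 ≡ 327 (mod 1097)
R · y^e mod p:
Squares mod 1097: 143^1≡143, 143^2≡703, 143^4≡559, 143^8≡933, 143^16≡568, 143^32≡106, 143^64≡266, 143^128≡548, 143^256≡823, 143^512≡480
605 = 512 + 64 + 16 + 8 + 4 + 1, so 143^605 ≡ 480·266·568·933·559·143 ≡ 49 (mod 1097)
141·49 = 6909 ≡ 327 (mod 1097)
327 ≡ 327 (mod 1097); signature holds.

accept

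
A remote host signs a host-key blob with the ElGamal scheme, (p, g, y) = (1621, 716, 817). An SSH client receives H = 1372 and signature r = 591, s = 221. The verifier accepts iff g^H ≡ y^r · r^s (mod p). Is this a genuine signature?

Left side g^H mod p:
716^2 = 512656 ≡ 420
716^4 ≡ 420^2 = 176400 ≡ 1332
716^8 ≡ 1332^2 = 1774224 ≡ 850
716^16 ≡ 850^2 = 722500 ≡ 1155
716^32 ≡ 1155^2 = 1334025 ≡ 1563
716^64 ≡ 1563^2 = 2442969 ≡ 122
716^128 ≡ 122^2 = 14884 ≡ 295
716^256 ≡ 295^2 = 87025 ≡ 1112
716^512 ≡ 1112^2 = 1236544 ≡ 1342
716^1024 ≡ 1342^2 = 1800964 ≡ 33
1372 = 1024 + 256 + 64 + 16 + 8 + 4, so 716^1372 ≡ 33·1112·122·1155·850·1332 ≡ 441 (mod 1621)
Right side y^r · r^s mod p:
817^2 = 667489 ≡ 1258
817^4 ≡ 1258^2 = 1582564 ≡ 468
817^8 ≡ 468^2 = 219024 ≡ 189
817^16 ≡ 189^2 = 35721 ≡ 59
817^32 ≡ 59^2 = 3481 ≡ 239
817^64 ≡ 239^2 = 57121 ≡ 386
817^128 ≡ 386^2 = 148996 ≡ 1485
817^256 ≡ 1485^2 = 2205225 ≡ 665
817^512 ≡ 665^2 = 442225 ≡ 1313
591 = 512 + 64 + 8 + 4 + 2 + 1, so 817^591 ≡ 1313·386·189·468·1258·817 ≡ 1571 (mod 1621)
591^2 = 349281 ≡ 766
591^4 ≡ 766^2 = 586756 ≡ 1575
591^8 ≡ 1575^2 = 2480625 ≡ 495
591^16 ≡ 495^2 = 245025 ≡ 254
591^32 ≡ 254^2 = 64516 ≡ 1297
591^64 ≡ 1297^2 = 1682209 ≡ 1232
591^128 ≡ 1232^2 = 1517824 ≡ 568
221 = 128 + 64 + 16 + 8 + 4 + 1, so 591^221 ≡ 568·1232·254·495·1575·591 ≡ 316 (mod 1621)
1571·316 = 496436 ≡ 410 (mod 1621)
441 ≠ 410, so verification fails.

forged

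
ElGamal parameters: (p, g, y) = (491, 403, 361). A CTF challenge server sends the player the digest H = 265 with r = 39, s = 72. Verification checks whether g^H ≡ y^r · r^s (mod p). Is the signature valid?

valid

Left side g^H mod p:
Squares mod 491: 403^1≡403, 403^2≡379, 403^4≡269, 403^8≡184, 403^16≡468, 403^32≡38, 403^64≡462, 403^128≡350, 403^256≡241
265 = 256 + 8 + 1, so 403^265 ≡ 241·184·403 ≡ 196 (mod 491)
Right side y^r · r^s mod p:
Squares mod 491: 361^1≡361, 361^2≡206, 361^4≡210, 361^8≡401, 361^16≡244, 361^32≡125
39 = 32 + 4 + 2 + 1, so 361^39 ≡ 125·210·206·361 ≡ 11 (mod 491)
Squares mod 491: 39^1≡39, 39^2≡48, 39^4≡340, 39^8≡215, 39^16≡71, 39^32≡131, 39^64≡467
72 = 64 + 8, so 39^72 ≡ 467·215 ≡ 241 (mod 491)
11·241 = 2651 ≡ 196 (mod 491)
196 ≡ 196 (mod 491), so the signature is genuine.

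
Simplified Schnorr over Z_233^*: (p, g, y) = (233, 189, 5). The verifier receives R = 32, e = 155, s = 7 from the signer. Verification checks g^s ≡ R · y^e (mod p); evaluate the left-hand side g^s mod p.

93

189^2 = 35721 ≡ 72
189^4 ≡ 72^2 = 5184 ≡ 58
7 = 4 + 2 + 1, so 189^7 ≡ 58·72·189 ≡ 93 (mod 233)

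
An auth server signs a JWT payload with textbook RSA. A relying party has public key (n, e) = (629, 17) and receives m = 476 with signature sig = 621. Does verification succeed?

fails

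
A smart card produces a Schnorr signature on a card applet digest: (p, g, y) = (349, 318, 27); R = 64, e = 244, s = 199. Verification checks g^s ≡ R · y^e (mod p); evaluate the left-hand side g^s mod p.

125

318^199 mod 349 = 125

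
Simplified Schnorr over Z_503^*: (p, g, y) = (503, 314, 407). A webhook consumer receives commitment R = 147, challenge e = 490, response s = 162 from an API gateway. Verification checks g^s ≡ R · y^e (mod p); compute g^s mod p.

112

Squares mod 503: 314^1≡314, 314^2≡8, 314^4≡64, 314^8≡72, 314^16≡154, 314^32≡75, 314^64≡92, 314^128≡416
162 = 128 + 32 + 2, so 314^162 ≡ 416·75·8 ≡ 112 (mod 503)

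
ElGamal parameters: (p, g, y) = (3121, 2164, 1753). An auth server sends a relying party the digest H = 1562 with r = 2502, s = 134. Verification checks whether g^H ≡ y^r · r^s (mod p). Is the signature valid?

valid

Left side g^H mod p:
2164^2 = 4682896 ≡ 1396
2164^4 ≡ 1396^2 = 1948816 ≡ 1312
2164^8 ≡ 1312^2 = 1721344 ≡ 1673
2164^16 ≡ 1673^2 = 2798929 ≡ 2513
2164^32 ≡ 2513^2 = 6315169 ≡ 1386
2164^64 ≡ 1386^2 = 1920996 ≡ 1581
2164^128 ≡ 1581^2 = 2499561 ≡ 2761
2164^256 ≡ 2761^2 = 7623121 ≡ 1639
2164^512 ≡ 1639^2 = 2686321 ≡ 2261
2164^1024 ≡ 2261^2 = 5112121 ≡ 3044
1562 = 1024 + 512 + 16 + 8 + 2, so 2164^1562 ≡ 3044·2261·2513·1673·1396 ≡ 1396 (mod 3121)
Right side y^r · r^s mod p:
1753^2 = 3073009 ≡ 1945
1753^4 ≡ 1945^2 = 3783025 ≡ 373
1753^8 ≡ 373^2 = 139129 ≡ 1805
1753^16 ≡ 1805^2 = 3258025 ≡ 2822
1753^32 ≡ 2822^2 = 7963684 ≡ 2013
1753^64 ≡ 2013^2 = 4052169 ≡ 1111
1753^128 ≡ 1111^2 = 1234321 ≡ 1526
1753^256 ≡ 1526^2 = 2328676 ≡ 410
1753^512 ≡ 410^2 = 168100 ≡ 2687
1753^1024 ≡ 2687^2 = 7219969 ≡ 1096
1753^2048 ≡ 1096^2 = 1201216 ≡ 2752
2502 = 2048 + 256 + 128 + 64 + 4 + 2, so 1753^2502 ≡ 2752·410·1526·1111·373·1945 ≡ 1108 (mod 3121)
2502^2 = 6260004 ≡ 2399
2502^4 ≡ 2399^2 = 5755201 ≡ 77
2502^8 ≡ 77^2 = 5929 ≡ 2808
2502^16 ≡ 2808^2 = 7884864 ≡ 1218
2502^32 ≡ 1218^2 = 1483524 ≡ 1049
2502^64 ≡ 1049^2 = 1100401 ≡ 1809
2502^128 ≡ 1809^2 = 3272481 ≡ 1673
134 = 128 + 4 + 2, so 2502^134 ≡ 1673·77·2399 ≡ 159 (mod 3121)
1108·159 = 176172 ≡ 1396 (mod 3121)
1396 ≡ 1396 (mod 3121), so the signature is genuine.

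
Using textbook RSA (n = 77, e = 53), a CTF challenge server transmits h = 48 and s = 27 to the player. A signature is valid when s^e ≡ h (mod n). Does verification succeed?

s^2 ≡ 27^2 = 729 ≡ 36
s^4 ≡ 36^2 = 1296 ≡ 64
s^8 ≡ 64^2 = 4096 ≡ 15
s^16 ≡ 15^2 = 225 ≡ 71
s^32 ≡ 71^2 = 5041 ≡ 36
53 = 32 + 16 + 4 + 1, so s^53 ≡ 36·71·64·27 ≡ 48 (mod 77)
48 = h, so the signature checks out.

passes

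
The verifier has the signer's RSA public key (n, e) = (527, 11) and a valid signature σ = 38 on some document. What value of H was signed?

268

σ^2 ≡ 38^2 = 1444 ≡ 390
σ^4 ≡ 390^2 = 152100 ≡ 324
σ^8 ≡ 324^2 = 104976 ≡ 103
11 = 8 + 2 + 1, so σ^11 ≡ 103·390·38 ≡ 268 (mod 527)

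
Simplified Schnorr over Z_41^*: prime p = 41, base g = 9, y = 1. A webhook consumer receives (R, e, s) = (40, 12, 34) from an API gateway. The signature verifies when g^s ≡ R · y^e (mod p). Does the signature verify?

verifies

g^s mod p:
9^2 = 81 ≡ 40
9^4 ≡ 40^2 = 1600 ≡ 1
9^8 ≡ 1^2 = 1
9^16 ≡ 1^2 = 1
9^32 ≡ 1^2 = 1
34 = 32 + 2, so 9^34 ≡ 1·40 ≡ 40 (mod 41)
R · y^e mod p:
1^2 = 1
1^4 ≡ 1^2 = 1
1^8 ≡ 1^2 = 1
12 = 8 + 4, so 1^12 ≡ 1·1 ≡ 1 (mod 41)
40·1 = 40 ≡ 40 (mod 41)
40 ≡ 40 (mod 41); signature holds.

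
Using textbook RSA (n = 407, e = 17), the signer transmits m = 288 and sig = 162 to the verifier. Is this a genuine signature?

sig^2 ≡ 162^2 = 26244 ≡ 196
sig^4 ≡ 196^2 = 38416 ≡ 158
sig^8 ≡ 158^2 = 24964 ≡ 137
sig^16 ≡ 137^2 = 18769 ≡ 47
17 = 16 + 1, so sig^17 ≡ 47·162 ≡ 288 (mod 407)
Since 288 equals the digest 288, verification succeeds.

genuine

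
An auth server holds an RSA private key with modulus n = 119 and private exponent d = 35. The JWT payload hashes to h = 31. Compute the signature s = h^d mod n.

75

Squares mod 119: h^1≡31, h^2≡9, h^4≡81, h^8≡16, h^16≡18, h^32≡86
35 = 32 + 2 + 1, so h^35 ≡ 86·9·31 ≡ 75 (mod 119)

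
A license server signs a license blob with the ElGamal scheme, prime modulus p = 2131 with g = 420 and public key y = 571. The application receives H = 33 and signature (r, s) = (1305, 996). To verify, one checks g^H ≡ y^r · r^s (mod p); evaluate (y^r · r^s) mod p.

571^2 = 326041 ≡ 2129
571^4 ≡ 2129^2 = 4532641 ≡ 4
571^8 ≡ 4^2 = 16
571^16 ≡ 16^2 = 256
571^32 ≡ 256^2 = 65536 ≡ 1606
571^64 ≡ 1606^2 = 2579236 ≡ 726
571^128 ≡ 726^2 = 527076 ≡ 719
571^256 ≡ 719^2 = 516961 ≡ 1259
571^512 ≡ 1259^2 = 1585081 ≡ 1748
571^1024 ≡ 1748^2 = 3055504 ≡ 1781
1305 = 1024 + 256 + 16 + 8 + 1, so 571^1305 ≡ 1781·1259·256·16·571 ≡ 70 (mod 2131)
1305^2 = 1703025 ≡ 356
1305^4 ≡ 356^2 = 126736 ≡ 1007
1305^8 ≡ 1007^2 = 1014049 ≡ 1824
1305^16 ≡ 1824^2 = 3326976 ≡ 485
1305^32 ≡ 485^2 = 235225 ≡ 815
1305^64 ≡ 815^2 = 664225 ≡ 1484
1305^128 ≡ 1484^2 = 2202256 ≡ 933
1305^256 ≡ 933^2 = 870489 ≡ 1041
1305^512 ≡ 1041^2 = 1083681 ≡ 1133
996 = 512 + 256 + 128 + 64 + 32 + 4, so 1305^996 ≡ 1133·1041·933·1484·815·1007 ≡ 946 (mod 2131)
y^r · r^s ≡ 70·946 = 66220 ≡ 159 (mod 2131)

159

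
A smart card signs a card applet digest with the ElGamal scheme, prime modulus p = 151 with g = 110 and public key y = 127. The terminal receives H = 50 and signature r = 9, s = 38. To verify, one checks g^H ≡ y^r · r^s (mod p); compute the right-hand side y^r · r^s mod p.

1

127^2 = 16129 ≡ 123
127^4 ≡ 123^2 = 15129 ≡ 29
127^8 ≡ 29^2 = 841 ≡ 86
9 = 8 + 1, so 127^9 ≡ 86·127 ≡ 50 (mod 151)
9^2 = 81
9^4 ≡ 81^2 = 6561 ≡ 68
9^8 ≡ 68^2 = 4624 ≡ 94
9^16 ≡ 94^2 = 8836 ≡ 78
9^32 ≡ 78^2 = 6084 ≡ 44
38 = 32 + 4 + 2, so 9^38 ≡ 44·68·81 ≡ 148 (mod 151)
y^r · r^s ≡ 50·148 = 7400 ≡ 1 (mod 151)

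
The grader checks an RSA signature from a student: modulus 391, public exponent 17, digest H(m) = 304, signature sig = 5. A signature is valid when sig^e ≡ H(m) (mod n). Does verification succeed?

sig^17 mod 391 = 107
The recovered value 107 does not match the digest 304.

fails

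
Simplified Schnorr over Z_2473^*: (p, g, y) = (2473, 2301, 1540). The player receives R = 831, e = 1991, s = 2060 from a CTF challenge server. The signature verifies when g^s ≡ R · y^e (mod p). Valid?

no

g^s mod p:
2301^2 = 5294601 ≡ 2381
2301^4 ≡ 2381^2 = 5669161 ≡ 1045
2301^8 ≡ 1045^2 = 1092025 ≡ 1432
2301^16 ≡ 1432^2 = 2050624 ≡ 507
2301^32 ≡ 507^2 = 257049 ≡ 2330
2301^64 ≡ 2330^2 = 5428900 ≡ 665
2301^128 ≡ 665^2 = 442225 ≡ 2031
2301^256 ≡ 2031^2 = 4124961 ≡ 2470
2301^512 ≡ 2470^2 = 6100900 ≡ 9
2301^1024 ≡ 9^2 = 81
2301^2048 ≡ 81^2 = 6561 ≡ 1615
2060 = 2048 + 8 + 4, so 2301^2060 ≡ 1615·1432·1045 ≡ 1458 (mod 2473)
R · y^e mod p:
1540^2 = 2371600 ≡ 2466
1540^4 ≡ 2466^2 = 6081156 ≡ 49
1540^8 ≡ 49^2 = 2401
1540^16 ≡ 2401^2 = 5764801 ≡ 238
1540^32 ≡ 238^2 = 56644 ≡ 2238
1540^64 ≡ 2238^2 = 5008644 ≡ 819
1540^128 ≡ 819^2 = 670761 ≡ 578
1540^256 ≡ 578^2 = 334084 ≡ 229
1540^512 ≡ 229^2 = 52441 ≡ 508
1540^1024 ≡ 508^2 = 258064 ≡ 872
1991 = 1024 + 512 + 256 + 128 + 64 + 4 + 2 + 1, so 1540^1991 ≡ 872·508·229·578·819·49·2466·1540 ≡ 647 (mod 2473)
831·647 = 537657 ≡ 1016 (mod 2473)
1458 ≠ 1016; the check fails.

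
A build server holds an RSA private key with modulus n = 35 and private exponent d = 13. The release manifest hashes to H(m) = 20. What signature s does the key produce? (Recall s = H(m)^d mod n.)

20

(H(m))^13 mod 35 = 20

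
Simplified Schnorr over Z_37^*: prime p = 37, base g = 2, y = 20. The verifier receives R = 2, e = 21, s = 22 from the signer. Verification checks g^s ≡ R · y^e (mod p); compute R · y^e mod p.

21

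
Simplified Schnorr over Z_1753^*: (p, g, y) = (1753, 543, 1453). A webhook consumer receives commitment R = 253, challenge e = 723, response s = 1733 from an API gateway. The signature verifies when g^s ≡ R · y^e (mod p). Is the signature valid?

invalid

g^s mod p:
Squares mod 1753: 543^1≡543, 543^2≡345, 543^4≡1574, 543^8≡487, 543^16≡514, 543^32≡1246, 543^64≡1111, 543^128≡209, 543^256≡1609, 543^512≡1453, 543^1024≡597
1733 = 1024 + 512 + 128 + 64 + 4 + 1, so 543^1733 ≡ 597·1453·209·1111·1574·543 ≡ 682 (mod 1753)
R · y^e mod p:
Squares mod 1753: 1453^1≡1453, 1453^2≡597, 1453^4≡550, 1453^8≡984, 1453^16≡600, 1453^32≡635, 1453^64≡35, 1453^128≡1225, 1453^256≡57, 1453^512≡1496
723 = 512 + 128 + 64 + 16 + 2 + 1, so 1453^723 ≡ 1496·1225·35·600·597·1453 ≡ 1612 (mod 1753)
253·1612 = 407836 ≡ 1140 (mod 1753)
682 ≠ 1140; the check fails.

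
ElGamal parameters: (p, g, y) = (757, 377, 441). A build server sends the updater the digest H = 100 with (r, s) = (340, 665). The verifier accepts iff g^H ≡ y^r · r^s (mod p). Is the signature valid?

Left side g^H mod p:
377^100 mod 757 = 682
Right side y^r · r^s mod p:
441^340 mod 757 = 532
340^665 mod 757 = 373
532·373 = 198436 ≡ 102 (mod 757)
682 ≠ 102, so verification fails.

invalid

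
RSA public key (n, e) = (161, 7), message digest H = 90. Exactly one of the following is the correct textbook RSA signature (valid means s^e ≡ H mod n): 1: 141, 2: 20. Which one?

2

Candidate 1: 141^2 = 19881 ≡ 78; 141^4 ≡ 78^2 = 6084 ≡ 127; 7 = 4 + 2 + 1, so 141^7 ≡ 127·78·141 ≡ 71 (mod 161)
Candidate 2: 20^2 = 400 ≡ 78; 20^4 ≡ 78^2 = 6084 ≡ 127; 7 = 4 + 2 + 1, so 20^7 ≡ 127·78·20 ≡ 90 (mod 161)
  → matches H = 90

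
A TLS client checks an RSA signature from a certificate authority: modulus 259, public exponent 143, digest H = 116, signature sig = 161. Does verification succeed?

fails

sig^2 ≡ 161^2 = 25921 ≡ 21
sig^4 ≡ 21^2 = 441 ≡ 182
sig^8 ≡ 182^2 = 33124 ≡ 231
sig^16 ≡ 231^2 = 53361 ≡ 7
sig^32 ≡ 7^2 = 49
sig^64 ≡ 49^2 = 2401 ≡ 70
sig^128 ≡ 70^2 = 4900 ≡ 238
143 = 128 + 8 + 4 + 2 + 1, so sig^143 ≡ 238·231·182·21·161 ≡ 168 (mod 259)
168 ≠ 116, so verification fails.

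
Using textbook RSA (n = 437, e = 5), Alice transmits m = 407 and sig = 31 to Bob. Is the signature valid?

Squares mod 437: sig^1≡31, sig^2≡87, sig^4≡140
5 = 4 + 1, so sig^5 ≡ 140·31 ≡ 407 (mod 437)
sig^5 mod 437 = 407 matches m.

valid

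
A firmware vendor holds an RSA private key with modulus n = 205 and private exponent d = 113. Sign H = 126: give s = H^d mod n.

H^2 ≡ 126^2 = 15876 ≡ 91
H^4 ≡ 91^2 = 8281 ≡ 81
H^8 ≡ 81^2 = 6561 ≡ 1
H^16 ≡ 1^2 = 1
H^32 ≡ 1^2 = 1
H^64 ≡ 1^2 = 1
113 = 64 + 32 + 16 + 1, so H^113 ≡ 1·1·1·126 ≡ 126 (mod 205)

126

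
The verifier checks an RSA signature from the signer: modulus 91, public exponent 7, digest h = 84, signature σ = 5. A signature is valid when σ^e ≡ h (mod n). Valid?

no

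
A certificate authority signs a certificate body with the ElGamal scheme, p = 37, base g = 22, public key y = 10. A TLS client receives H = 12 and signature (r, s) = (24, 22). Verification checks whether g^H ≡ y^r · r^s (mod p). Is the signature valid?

invalid

Left side g^H mod p:
22^2 = 484 ≡ 3
22^4 ≡ 3^2 = 9
22^8 ≡ 9^2 = 81 ≡ 7
12 = 8 + 4, so 22^12 ≡ 7·9 ≡ 26 (mod 37)
Right side y^r · r^s mod p:
10^2 = 100 ≡ 26
10^4 ≡ 26^2 = 676 ≡ 10
10^8 ≡ 10^2 = 100 ≡ 26
10^16 ≡ 26^2 = 676 ≡ 10
24 = 16 + 8, so 10^24 ≡ 10·26 ≡ 1 (mod 37)
24^2 = 576 ≡ 21
24^4 ≡ 21^2 = 441 ≡ 34
24^8 ≡ 34^2 = 1156 ≡ 9
24^16 ≡ 9^2 = 81 ≡ 7
22 = 16 + 4 + 2, so 24^22 ≡ 7·34·21 ≡ 3 (mod 37)
1·3 = 3 ≡ 3 (mod 37)
26 ≠ 3, so verification fails.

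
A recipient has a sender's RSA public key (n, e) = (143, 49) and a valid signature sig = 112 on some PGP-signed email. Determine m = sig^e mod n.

138

sig^2 ≡ 112^2 = 12544 ≡ 103
sig^4 ≡ 103^2 = 10609 ≡ 27
sig^8 ≡ 27^2 = 729 ≡ 14
sig^16 ≡ 14^2 = 196 ≡ 53
sig^32 ≡ 53^2 = 2809 ≡ 92
49 = 32 + 16 + 1, so sig^49 ≡ 92·53·112 ≡ 138 (mod 143)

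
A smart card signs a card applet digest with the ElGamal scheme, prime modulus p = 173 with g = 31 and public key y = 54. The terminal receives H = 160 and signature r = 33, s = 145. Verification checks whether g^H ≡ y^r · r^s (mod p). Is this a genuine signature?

genuine

Left side g^H mod p:
Squares mod 173: 31^1≡31, 31^2≡96, 31^4≡47, 31^8≡133, 31^16≡43, 31^32≡119, 31^64≡148, 31^128≡106
160 = 128 + 32, so 31^160 ≡ 106·119 ≡ 158 (mod 173)
Right side y^r · r^s mod p:
Squares mod 173: 54^1≡54, 54^2≡148, 54^4≡106, 54^8≡164, 54^16≡81, 54^32≡160
33 = 32 + 1, so 54^33 ≡ 160·54 ≡ 163 (mod 173)
Squares mod 173: 33^1≡33, 33^2≡51, 33^4≡6, 33^8≡36, 33^16≡85, 33^32≡132, 33^64≡124, 33^128≡152
145 = 128 + 16 + 1, so 33^145 ≡ 152·85·33 ≡ 88 (mod 173)
163·88 = 14344 ≡ 158 (mod 173)
158 ≡ 158 (mod 173), so the signature is genuine.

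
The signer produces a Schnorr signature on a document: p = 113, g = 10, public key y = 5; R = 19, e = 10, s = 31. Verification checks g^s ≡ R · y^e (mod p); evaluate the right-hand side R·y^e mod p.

5^10 mod 113 = 52
R · y^e ≡ 19·52 = 988 ≡ 84 (mod 113)

84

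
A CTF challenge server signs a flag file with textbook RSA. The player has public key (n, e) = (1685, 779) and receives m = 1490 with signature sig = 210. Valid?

yes

sig^779 mod 1685 = 1490
Since 1490 equals the digest 1490, verification succeeds.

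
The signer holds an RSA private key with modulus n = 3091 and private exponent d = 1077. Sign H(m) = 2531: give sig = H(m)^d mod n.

45

(H(m))^2 ≡ 2531^2 = 6405961 ≡ 1409
(H(m))^4 ≡ 1409^2 = 1985281 ≡ 859
(H(m))^8 ≡ 859^2 = 737881 ≡ 2223
(H(m))^16 ≡ 2223^2 = 4941729 ≡ 2311
(H(m))^32 ≡ 2311^2 = 5340721 ≡ 2564
(H(m))^64 ≡ 2564^2 = 6574096 ≡ 2630
(H(m))^128 ≡ 2630^2 = 6916900 ≡ 2333
(H(m))^256 ≡ 2333^2 = 5442889 ≡ 2729
(H(m))^512 ≡ 2729^2 = 7447441 ≡ 1222
(H(m))^1024 ≡ 1222^2 = 1493284 ≡ 331
1077 = 1024 + 32 + 16 + 4 + 1, so (H(m))^1077 ≡ 331·2564·2311·859·2531 ≡ 45 (mod 3091)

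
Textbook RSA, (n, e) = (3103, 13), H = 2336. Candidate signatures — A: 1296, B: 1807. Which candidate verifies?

A

Candidate A: 1296^2 = 1679616 ≡ 893; 1296^4 ≡ 893^2 = 797449 ≡ 3081; 1296^8 ≡ 3081^2 = 9492561 ≡ 484; 13 = 8 + 4 + 1, so 1296^13 ≡ 484·3081·1296 ≡ 2336 (mod 3103)
  → matches H = 2336
Candidate B: 1807^2 = 3265249 ≡ 893; 1807^4 ≡ 893^2 = 797449 ≡ 3081; 1807^8 ≡ 3081^2 = 9492561 ≡ 484; 13 = 8 + 4 + 1, so 1807^13 ≡ 484·3081·1807 ≡ 767 (mod 3103)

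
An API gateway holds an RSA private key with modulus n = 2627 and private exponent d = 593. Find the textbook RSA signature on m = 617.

1409

m^2 ≡ 617^2 = 380689 ≡ 2401
m^4 ≡ 2401^2 = 5764801 ≡ 1163
m^8 ≡ 1163^2 = 1352569 ≡ 2291
m^16 ≡ 2291^2 = 5248681 ≡ 2562
m^32 ≡ 2562^2 = 6563844 ≡ 1598
m^64 ≡ 1598^2 = 2553604 ≡ 160
m^128 ≡ 160^2 = 25600 ≡ 1957
m^256 ≡ 1957^2 = 3829849 ≡ 2310
m^512 ≡ 2310^2 = 5336100 ≡ 663
593 = 512 + 64 + 16 + 1, so m^593 ≡ 663·160·2562·617 ≡ 1409 (mod 2627)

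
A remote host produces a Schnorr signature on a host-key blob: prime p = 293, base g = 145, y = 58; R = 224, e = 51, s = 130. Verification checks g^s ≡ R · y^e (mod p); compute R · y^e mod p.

232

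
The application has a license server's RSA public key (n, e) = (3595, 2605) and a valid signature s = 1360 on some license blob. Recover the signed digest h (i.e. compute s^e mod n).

2190

Squares mod 3595: s^1≡1360, s^2≡1770, s^4≡1655, s^8≡3230, s^16≡210, s^32≡960, s^64≡1280, s^128≡2675, s^256≡1575, s^512≡75, s^1024≡2030, s^2048≡1030
2605 = 2048 + 512 + 32 + 8 + 4 + 1, so s^2605 ≡ 1030·75·960·3230·1655·1360 ≡ 2190 (mod 3595)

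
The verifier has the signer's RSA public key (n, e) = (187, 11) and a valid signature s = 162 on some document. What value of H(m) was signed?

151

s^2 ≡ 162^2 = 26244 ≡ 64
s^4 ≡ 64^2 = 4096 ≡ 169
s^8 ≡ 169^2 = 28561 ≡ 137
11 = 8 + 2 + 1, so s^11 ≡ 137·64·162 ≡ 151 (mod 187)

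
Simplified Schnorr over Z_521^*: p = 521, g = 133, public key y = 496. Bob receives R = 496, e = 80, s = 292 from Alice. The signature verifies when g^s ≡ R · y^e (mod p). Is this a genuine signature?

g^s mod p:
133^2 = 17689 ≡ 496
133^4 ≡ 496^2 = 246016 ≡ 104
133^8 ≡ 104^2 = 10816 ≡ 396
133^16 ≡ 396^2 = 156816 ≡ 516
133^32 ≡ 516^2 = 266256 ≡ 25
133^64 ≡ 25^2 = 625 ≡ 104
133^128 ≡ 104^2 = 10816 ≡ 396
133^256 ≡ 396^2 = 156816 ≡ 516
292 = 256 + 32 + 4, so 133^292 ≡ 516·25·104 ≡ 25 (mod 521)
R · y^e mod p:
496^2 = 246016 ≡ 104
496^4 ≡ 104^2 = 10816 ≡ 396
496^8 ≡ 396^2 = 156816 ≡ 516
496^16 ≡ 516^2 = 266256 ≡ 25
496^32 ≡ 25^2 = 625 ≡ 104
496^64 ≡ 104^2 = 10816 ≡ 396
80 = 64 + 16, so 496^80 ≡ 396·25 ≡ 1 (mod 521)
496·1 = 496 ≡ 496 (mod 521)
25 ≠ 496; the check fails.

forged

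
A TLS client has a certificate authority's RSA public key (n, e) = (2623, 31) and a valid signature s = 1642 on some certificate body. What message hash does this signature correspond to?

s^31 mod 2623 = 727

727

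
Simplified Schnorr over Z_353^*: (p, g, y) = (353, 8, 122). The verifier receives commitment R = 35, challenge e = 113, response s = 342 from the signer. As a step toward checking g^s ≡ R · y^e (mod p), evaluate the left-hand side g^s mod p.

207

8^342 mod 353 = 207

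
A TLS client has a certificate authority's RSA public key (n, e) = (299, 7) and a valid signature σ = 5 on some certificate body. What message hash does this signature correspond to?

86

σ^2 ≡ 5^2 = 25
σ^4 ≡ 25^2 = 625 ≡ 27
7 = 4 + 2 + 1, so σ^7 ≡ 27·25·5 ≡ 86 (mod 299)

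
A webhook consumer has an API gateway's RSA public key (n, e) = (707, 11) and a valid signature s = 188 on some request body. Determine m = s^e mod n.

s^2 ≡ 188^2 = 35344 ≡ 701
s^4 ≡ 701^2 = 491401 ≡ 36
s^8 ≡ 36^2 = 1296 ≡ 589
11 = 8 + 2 + 1, so s^11 ≡ 589·701·188 ≡ 188 (mod 707)

188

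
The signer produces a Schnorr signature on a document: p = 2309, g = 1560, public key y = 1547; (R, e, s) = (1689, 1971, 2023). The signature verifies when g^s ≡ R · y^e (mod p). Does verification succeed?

g^s mod p:
1560^2023 mod 2309 = 1193
R · y^e mod p:
1547^1971 mod 2309 = 1095
1689·1095 = 1849455 ≡ 2255 (mod 2309)
1193 ≠ 2255; the check fails.

fails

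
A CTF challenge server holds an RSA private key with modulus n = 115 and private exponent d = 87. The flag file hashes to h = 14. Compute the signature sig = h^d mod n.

h^2 ≡ 14^2 = 196 ≡ 81
h^4 ≡ 81^2 = 6561 ≡ 6
h^8 ≡ 6^2 = 36
h^16 ≡ 36^2 = 1296 ≡ 31
h^32 ≡ 31^2 = 961 ≡ 41
h^64 ≡ 41^2 = 1681 ≡ 71
87 = 64 + 16 + 4 + 2 + 1, so h^87 ≡ 71·31·6·81·14 ≡ 74 (mod 115)

74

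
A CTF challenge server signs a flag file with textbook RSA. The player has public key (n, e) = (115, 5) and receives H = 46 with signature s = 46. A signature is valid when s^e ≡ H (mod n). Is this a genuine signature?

genuine

s^5 mod 115 = 46
Since 46 equals the digest 46, verification succeeds.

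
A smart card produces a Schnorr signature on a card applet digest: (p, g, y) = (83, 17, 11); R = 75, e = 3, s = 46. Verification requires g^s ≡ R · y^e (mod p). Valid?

g^s mod p:
17^2 = 289 ≡ 40
17^4 ≡ 40^2 = 1600 ≡ 23
17^8 ≡ 23^2 = 529 ≡ 31
17^16 ≡ 31^2 = 961 ≡ 48
17^32 ≡ 48^2 = 2304 ≡ 63
46 = 32 + 8 + 4 + 2, so 17^46 ≡ 63·31·23·40 ≡ 59 (mod 83)
R · y^e mod p:
11^2 = 121 ≡ 38
3 = 2 + 1, so 11^3 ≡ 38·11 ≡ 3 (mod 83)
75·3 = 225 ≡ 59 (mod 83)
59 ≡ 59 (mod 83); signature holds.

yes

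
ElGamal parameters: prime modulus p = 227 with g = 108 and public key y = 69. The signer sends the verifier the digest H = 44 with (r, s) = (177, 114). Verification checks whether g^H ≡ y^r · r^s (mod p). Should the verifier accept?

accept

Left side g^H mod p:
108^2 = 11664 ≡ 87
108^4 ≡ 87^2 = 7569 ≡ 78
108^8 ≡ 78^2 = 6084 ≡ 182
108^16 ≡ 182^2 = 33124 ≡ 209
108^32 ≡ 209^2 = 43681 ≡ 97
44 = 32 + 8 + 4, so 108^44 ≡ 97·182·78 ≡ 30 (mod 227)
Right side y^r · r^s mod p:
69^2 = 4761 ≡ 221
69^4 ≡ 221^2 = 48841 ≡ 36
69^8 ≡ 36^2 = 1296 ≡ 161
69^16 ≡ 161^2 = 25921 ≡ 43
69^32 ≡ 43^2 = 1849 ≡ 33
69^64 ≡ 33^2 = 1089 ≡ 181
69^128 ≡ 181^2 = 32761 ≡ 73
177 = 128 + 32 + 16 + 1, so 69^177 ≡ 73·33·43·69 ≡ 181 (mod 227)
177^2 = 31329 ≡ 3
177^4 ≡ 3^2 = 9
177^8 ≡ 9^2 = 81
177^16 ≡ 81^2 = 6561 ≡ 205
177^32 ≡ 205^2 = 42025 ≡ 30
177^64 ≡ 30^2 = 900 ≡ 219
114 = 64 + 32 + 16 + 2, so 177^114 ≡ 219·30·205·3 ≡ 177 (mod 227)
181·177 = 32037 ≡ 30 (mod 227)
30 ≡ 30 (mod 227), so the signature is genuine.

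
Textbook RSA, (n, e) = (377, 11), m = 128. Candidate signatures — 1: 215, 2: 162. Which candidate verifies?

2

Candidate 1: 215^2 = 46225 ≡ 231; 215^4 ≡ 231^2 = 53361 ≡ 204; 215^8 ≡ 204^2 = 41616 ≡ 146; 11 = 8 + 2 + 1, so 215^11 ≡ 146·231·215 ≡ 249 (mod 377)
Candidate 2: 162^2 = 26244 ≡ 231; 162^4 ≡ 231^2 = 53361 ≡ 204; 162^8 ≡ 204^2 = 41616 ≡ 146; 11 = 8 + 2 + 1, so 162^11 ≡ 146·231·162 ≡ 128 (mod 377)
  → matches m = 128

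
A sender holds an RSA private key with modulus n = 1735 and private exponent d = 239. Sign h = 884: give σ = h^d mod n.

334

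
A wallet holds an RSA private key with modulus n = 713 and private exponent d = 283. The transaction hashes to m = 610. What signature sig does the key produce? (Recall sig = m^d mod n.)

146

m^283 mod 713 = 146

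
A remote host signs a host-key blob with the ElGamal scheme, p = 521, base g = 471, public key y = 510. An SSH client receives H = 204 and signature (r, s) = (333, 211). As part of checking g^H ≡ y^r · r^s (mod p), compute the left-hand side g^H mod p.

228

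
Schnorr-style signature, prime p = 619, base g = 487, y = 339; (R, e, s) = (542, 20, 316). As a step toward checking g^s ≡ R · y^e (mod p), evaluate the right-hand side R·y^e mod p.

339^2 = 114921 ≡ 406
339^4 ≡ 406^2 = 164836 ≡ 182
339^8 ≡ 182^2 = 33124 ≡ 317
339^16 ≡ 317^2 = 100489 ≡ 211
20 = 16 + 4, so 339^20 ≡ 211·182 ≡ 24 (mod 619)
R · y^e ≡ 542·24 = 13008 ≡ 9 (mod 619)

9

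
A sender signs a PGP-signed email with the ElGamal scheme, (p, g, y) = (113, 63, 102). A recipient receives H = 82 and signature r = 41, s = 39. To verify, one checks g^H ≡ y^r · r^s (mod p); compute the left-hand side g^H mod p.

8

Squares mod 113: 63^1≡63, 63^2≡14, 63^4≡83, 63^8≡109, 63^16≡16, 63^32≡30, 63^64≡109
82 = 64 + 16 + 2, so 63^82 ≡ 109·16·14 ≡ 8 (mod 113)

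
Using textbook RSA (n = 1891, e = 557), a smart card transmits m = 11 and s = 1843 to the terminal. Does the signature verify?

does not verify

Squares mod 1891: s^1≡1843, s^2≡413, s^4≡379, s^8≡1816, s^16≡1843, s^32≡413, s^64≡379, s^128≡1816, s^256≡1843, s^512≡413
557 = 512 + 32 + 8 + 4 + 1, so s^557 ≡ 413·413·1816·379·1843 ≡ 413 (mod 1891)
s^557 mod 1891 = 413, but m = 11.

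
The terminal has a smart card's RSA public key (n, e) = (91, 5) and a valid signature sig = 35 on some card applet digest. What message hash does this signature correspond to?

42

sig^2 ≡ 35^2 = 1225 ≡ 42
sig^4 ≡ 42^2 = 1764 ≡ 35
5 = 4 + 1, so sig^5 ≡ 35·35 ≡ 42 (mod 91)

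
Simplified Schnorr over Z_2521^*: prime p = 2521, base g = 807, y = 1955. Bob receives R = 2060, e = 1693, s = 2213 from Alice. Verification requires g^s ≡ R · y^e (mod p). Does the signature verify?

verifies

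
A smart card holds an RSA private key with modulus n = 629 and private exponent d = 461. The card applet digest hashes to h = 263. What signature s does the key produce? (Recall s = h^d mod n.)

502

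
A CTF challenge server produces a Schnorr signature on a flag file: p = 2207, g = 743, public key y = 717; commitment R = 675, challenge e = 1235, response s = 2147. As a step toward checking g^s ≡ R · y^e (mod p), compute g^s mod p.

743^2147 mod 2207 = 396

396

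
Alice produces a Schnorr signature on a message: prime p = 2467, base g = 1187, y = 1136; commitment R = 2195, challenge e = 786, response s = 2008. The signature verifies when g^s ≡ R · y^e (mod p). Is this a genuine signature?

forged

g^s mod p:
1187^2 = 1408969 ≡ 312
1187^4 ≡ 312^2 = 97344 ≡ 1131
1187^8 ≡ 1131^2 = 1279161 ≡ 1255
1187^16 ≡ 1255^2 = 1575025 ≡ 1079
1187^32 ≡ 1079^2 = 1164241 ≡ 2284
1187^64 ≡ 2284^2 = 5216656 ≡ 1418
1187^128 ≡ 1418^2 = 2010724 ≡ 119
1187^256 ≡ 119^2 = 14161 ≡ 1826
1187^512 ≡ 1826^2 = 3334276 ≡ 1359
1187^1024 ≡ 1359^2 = 1846881 ≡ 1565
2008 = 1024 + 512 + 256 + 128 + 64 + 16 + 8, so 1187^2008 ≡ 1565·1359·1826·119·1418·1079·1255 ≡ 1689 (mod 2467)
R · y^e mod p:
1136^2 = 1290496 ≡ 255
1136^4 ≡ 255^2 = 65025 ≡ 883
1136^8 ≡ 883^2 = 779689 ≡ 117
1136^16 ≡ 117^2 = 13689 ≡ 1354
1136^32 ≡ 1354^2 = 1833316 ≡ 335
1136^64 ≡ 335^2 = 112225 ≡ 1210
1136^128 ≡ 1210^2 = 1464100 ≡ 1169
1136^256 ≡ 1169^2 = 1366561 ≡ 2310
1136^512 ≡ 2310^2 = 5336100 ≡ 2446
786 = 512 + 256 + 16 + 2, so 1136^786 ≡ 2446·2310·1354·255 ≡ 2446 (mod 2467)
2195·2446 = 5368970 ≡ 778 (mod 2467)
1689 ≠ 778; the check fails.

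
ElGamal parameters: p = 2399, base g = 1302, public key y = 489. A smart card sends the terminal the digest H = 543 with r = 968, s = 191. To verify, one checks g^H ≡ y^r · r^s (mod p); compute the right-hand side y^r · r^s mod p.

701

489^2 = 239121 ≡ 1620
489^4 ≡ 1620^2 = 2624400 ≡ 2293
489^8 ≡ 2293^2 = 5257849 ≡ 1640
489^16 ≡ 1640^2 = 2689600 ≡ 321
489^32 ≡ 321^2 = 103041 ≡ 2283
489^64 ≡ 2283^2 = 5212089 ≡ 1461
489^128 ≡ 1461^2 = 2134521 ≡ 1810
489^256 ≡ 1810^2 = 3276100 ≡ 1465
489^512 ≡ 1465^2 = 2146225 ≡ 1519
968 = 512 + 256 + 128 + 64 + 8, so 489^968 ≡ 1519·1465·1810·1461·1640 ≡ 568 (mod 2399)
968^2 = 937024 ≡ 1414
968^4 ≡ 1414^2 = 1999396 ≡ 1029
968^8 ≡ 1029^2 = 1058841 ≡ 882
968^16 ≡ 882^2 = 777924 ≡ 648
968^32 ≡ 648^2 = 419904 ≡ 79
968^64 ≡ 79^2 = 6241 ≡ 1443
968^128 ≡ 1443^2 = 2082249 ≡ 2316
191 = 128 + 32 + 16 + 8 + 4 + 2 + 1, so 968^191 ≡ 2316·79·648·882·1029·1414·968 ≡ 1678 (mod 2399)
y^r · r^s ≡ 568·1678 = 953104 ≡ 701 (mod 2399)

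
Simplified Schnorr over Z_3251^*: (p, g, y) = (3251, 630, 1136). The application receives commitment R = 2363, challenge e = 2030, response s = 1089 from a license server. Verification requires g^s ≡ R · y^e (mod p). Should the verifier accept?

reject

g^s mod p:
630^1089 mod 3251 = 2377
R · y^e mod p:
1136^2030 mod 3251 = 2192
2363·2192 = 5179696 ≡ 853 (mod 3251)
2377 ≠ 853; the check fails.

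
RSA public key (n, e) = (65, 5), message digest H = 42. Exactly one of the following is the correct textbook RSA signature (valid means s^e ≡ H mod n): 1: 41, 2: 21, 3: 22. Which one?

3

Candidate 1: Squares mod 65: 41^1≡41, 41^2≡56, 41^4≡16; 5 = 4 + 1, so 41^5 ≡ 16·41 ≡ 6 (mod 65)
Candidate 2: Squares mod 65: 21^1≡21, 21^2≡51, 21^4≡1; 5 = 4 + 1, so 21^5 ≡ 1·21 ≡ 21 (mod 65)
Candidate 3: Squares mod 65: 22^1≡22, 22^2≡29, 22^4≡61; 5 = 4 + 1, so 22^5 ≡ 61·22 ≡ 42 (mod 65)
  → matches H = 42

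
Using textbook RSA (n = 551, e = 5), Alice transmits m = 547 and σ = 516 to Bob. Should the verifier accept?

Squares mod 551: σ^1≡516, σ^2≡123, σ^4≡252
5 = 4 + 1, so σ^5 ≡ 252·516 ≡ 547 (mod 551)
σ^5 mod 551 = 547 matches m.

accept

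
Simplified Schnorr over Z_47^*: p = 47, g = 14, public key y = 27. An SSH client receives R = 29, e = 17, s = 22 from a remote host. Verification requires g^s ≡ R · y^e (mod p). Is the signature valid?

invalid

g^s mod p:
Squares mod 47: 14^1≡14, 14^2≡8, 14^4≡17, 14^8≡7, 14^16≡2
22 = 16 + 4 + 2, so 14^22 ≡ 2·17·8 ≡ 37 (mod 47)
R · y^e mod p:
Squares mod 47: 27^1≡27, 27^2≡24, 27^4≡12, 27^8≡3, 27^16≡9
17 = 16 + 1, so 27^17 ≡ 9·27 ≡ 8 (mod 47)
29·8 = 232 ≡ 44 (mod 47)
37 ≠ 44; the check fails.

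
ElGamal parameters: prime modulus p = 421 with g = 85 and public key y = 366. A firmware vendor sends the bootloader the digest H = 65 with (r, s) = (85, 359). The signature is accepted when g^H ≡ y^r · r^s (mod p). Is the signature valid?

Left side g^H mod p:
85^65 mod 421 = 75
Right side y^r · r^s mod p:
366^85 mod 421 = 33
85^359 mod 421 = 376
33·376 = 12408 ≡ 199 (mod 421)
75 ≠ 199, so verification fails.

invalid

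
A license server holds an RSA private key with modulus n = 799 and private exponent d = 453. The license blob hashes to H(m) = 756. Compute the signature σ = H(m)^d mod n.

230

Squares mod 799: (H(m))^1≡756, (H(m))^2≡251, (H(m))^4≡679, (H(m))^8≡18, (H(m))^16≡324, (H(m))^32≡307, (H(m))^64≡766, (H(m))^128≡290, (H(m))^256≡205
453 = 256 + 128 + 64 + 4 + 1, so (H(m))^453 ≡ 205·290·766·679·756 ≡ 230 (mod 799)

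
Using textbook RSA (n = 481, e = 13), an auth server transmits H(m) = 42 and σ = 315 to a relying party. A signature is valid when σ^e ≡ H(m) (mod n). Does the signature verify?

verifies

Squares mod 481: σ^1≡315, σ^2≡139, σ^4≡81, σ^8≡308
13 = 8 + 4 + 1, so σ^13 ≡ 308·81·315 ≡ 42 (mod 481)
42 = H(m), so the signature checks out.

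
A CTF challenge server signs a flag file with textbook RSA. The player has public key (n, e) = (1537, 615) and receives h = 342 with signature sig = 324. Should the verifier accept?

sig^2 ≡ 324^2 = 104976 ≡ 460
sig^4 ≡ 460^2 = 211600 ≡ 1031
sig^8 ≡ 1031^2 = 1062961 ≡ 894
sig^16 ≡ 894^2 = 799236 ≡ 1533
sig^32 ≡ 1533^2 = 2350089 ≡ 16
sig^64 ≡ 16^2 = 256
sig^128 ≡ 256^2 = 65536 ≡ 982
sig^256 ≡ 982^2 = 964324 ≡ 625
sig^512 ≡ 625^2 = 390625 ≡ 227
615 = 512 + 64 + 32 + 4 + 2 + 1, so sig^615 ≡ 227·256·16·1031·460·324 ≡ 1195 (mod 1537)
1195 ≠ 342, so verification fails.

reject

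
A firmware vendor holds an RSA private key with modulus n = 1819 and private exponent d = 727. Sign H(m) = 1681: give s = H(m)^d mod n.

(H(m))^2 ≡ 1681^2 = 2825761 ≡ 854
(H(m))^4 ≡ 854^2 = 729316 ≡ 1716
(H(m))^8 ≡ 1716^2 = 2944656 ≡ 1514
(H(m))^16 ≡ 1514^2 = 2292196 ≡ 256
(H(m))^32 ≡ 256^2 = 65536 ≡ 52
(H(m))^64 ≡ 52^2 = 2704 ≡ 885
(H(m))^128 ≡ 885^2 = 783225 ≡ 1055
(H(m))^256 ≡ 1055^2 = 1113025 ≡ 1616
(H(m))^512 ≡ 1616^2 = 2611456 ≡ 1191
727 = 512 + 128 + 64 + 16 + 4 + 2 + 1, so (H(m))^727 ≡ 1191·1055·885·256·1716·854·1681 ≡ 654 (mod 1819)

654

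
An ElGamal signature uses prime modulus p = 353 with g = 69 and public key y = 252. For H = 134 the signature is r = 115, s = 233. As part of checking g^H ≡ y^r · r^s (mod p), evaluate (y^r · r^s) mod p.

38

252^2 = 63504 ≡ 317
252^4 ≡ 317^2 = 100489 ≡ 237
252^8 ≡ 237^2 = 56169 ≡ 42
252^16 ≡ 42^2 = 1764 ≡ 352
252^32 ≡ 352^2 = 123904 ≡ 1
252^64 ≡ 1^2 = 1
115 = 64 + 32 + 16 + 2 + 1, so 252^115 ≡ 1·1·352·317·252 ≡ 247 (mod 353)
115^2 = 13225 ≡ 164
115^4 ≡ 164^2 = 26896 ≡ 68
115^8 ≡ 68^2 = 4624 ≡ 35
115^16 ≡ 35^2 = 1225 ≡ 166
115^32 ≡ 166^2 = 27556 ≡ 22
115^64 ≡ 22^2 = 484 ≡ 131
115^128 ≡ 131^2 = 17161 ≡ 217
233 = 128 + 64 + 32 + 8 + 1, so 115^233 ≡ 217·131·22·35·115 ≡ 326 (mod 353)
y^r · r^s ≡ 247·326 = 80522 ≡ 38 (mod 353)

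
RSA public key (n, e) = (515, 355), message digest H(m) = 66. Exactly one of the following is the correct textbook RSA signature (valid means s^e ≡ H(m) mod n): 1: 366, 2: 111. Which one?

Candidate 1: 366^2 = 133956 ≡ 56; 366^4 ≡ 56^2 = 3136 ≡ 46; 366^8 ≡ 46^2 = 2116 ≡ 56; 366^16 ≡ 56^2 = 3136 ≡ 46; 366^32 ≡ 46^2 = 2116 ≡ 56; 366^64 ≡ 56^2 = 3136 ≡ 46; 366^128 ≡ 46^2 = 2116 ≡ 56; 366^256 ≡ 56^2 = 3136 ≡ 46; 355 = 256 + 64 + 32 + 2 + 1, so 366^355 ≡ 46·46·56·56·366 ≡ 366 (mod 515)
Candidate 2: 111^2 = 12321 ≡ 476; 111^4 ≡ 476^2 = 226576 ≡ 491; 111^8 ≡ 491^2 = 241081 ≡ 61; 111^16 ≡ 61^2 = 3721 ≡ 116; 111^32 ≡ 116^2 = 13456 ≡ 66; 111^64 ≡ 66^2 = 4356 ≡ 236; 111^128 ≡ 236^2 = 55696 ≡ 76; 111^256 ≡ 76^2 = 5776 ≡ 111; 355 = 256 + 64 + 32 + 2 + 1, so 111^355 ≡ 111·236·66·476·111 ≡ 66 (mod 515)
  → matches H(m) = 66

2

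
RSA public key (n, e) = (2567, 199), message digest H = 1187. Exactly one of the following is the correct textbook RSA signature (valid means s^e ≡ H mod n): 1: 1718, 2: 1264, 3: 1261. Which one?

Candidate 1: 1718^199 mod 2567 = 1412
Candidate 2: 1264^199 mod 2567 = 1187
  → matches H = 1187
Candidate 3: 1261^199 mod 2567 = 963

2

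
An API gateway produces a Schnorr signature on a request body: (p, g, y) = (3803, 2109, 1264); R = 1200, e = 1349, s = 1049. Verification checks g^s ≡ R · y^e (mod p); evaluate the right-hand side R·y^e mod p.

1264^2 = 1597696 ≡ 436
1264^4 ≡ 436^2 = 190096 ≡ 3749
1264^8 ≡ 3749^2 = 14055001 ≡ 2916
1264^16 ≡ 2916^2 = 8503056 ≡ 3351
1264^32 ≡ 3351^2 = 11229201 ≡ 2745
1264^64 ≡ 2745^2 = 7535025 ≡ 1282
1264^128 ≡ 1282^2 = 1643524 ≡ 628
1264^256 ≡ 628^2 = 394384 ≡ 2675
1264^512 ≡ 2675^2 = 7155625 ≡ 2182
1264^1024 ≡ 2182^2 = 4761124 ≡ 3571
1349 = 1024 + 256 + 64 + 4 + 1, so 1264^1349 ≡ 3571·2675·1282·3749·1264 ≡ 1575 (mod 3803)
R · y^e ≡ 1200·1575 = 1890000 ≡ 3712 (mod 3803)

3712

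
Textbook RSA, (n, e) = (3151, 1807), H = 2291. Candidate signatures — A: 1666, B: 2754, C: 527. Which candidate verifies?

B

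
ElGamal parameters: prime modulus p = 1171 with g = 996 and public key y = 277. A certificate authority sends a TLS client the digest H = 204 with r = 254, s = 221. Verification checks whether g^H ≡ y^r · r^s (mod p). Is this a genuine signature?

forged

Left side g^H mod p:
Squares mod 1171: 996^1≡996, 996^2≡179, 996^4≡424, 996^8≡613, 996^16≡1049, 996^32≡832, 996^64≡163, 996^128≡807
204 = 128 + 64 + 8 + 4, so 996^204 ≡ 807·163·613·424 ≡ 457 (mod 1171)
Right side y^r · r^s mod p:
Squares mod 1171: 277^1≡277, 277^2≡614, 277^4≡1105, 277^8≡843, 277^16≡1023, 277^32≡826, 277^64≡754, 277^128≡581
254 = 128 + 64 + 32 + 16 + 8 + 4 + 2, so 277^254 ≡ 581·754·826·1023·843·1105·614 ≡ 956 (mod 1171)
Squares mod 1171: 254^1≡254, 254^2≡111, 254^4≡611, 254^8≡943, 254^16≡460, 254^32≡820, 254^64≡246, 254^128≡795
221 = 128 + 64 + 16 + 8 + 4 + 1, so 254^221 ≡ 795·246·460·943·611·254 ≡ 769 (mod 1171)
956·769 = 735164 ≡ 947 (mod 1171)
457 ≠ 947, so verification fails.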